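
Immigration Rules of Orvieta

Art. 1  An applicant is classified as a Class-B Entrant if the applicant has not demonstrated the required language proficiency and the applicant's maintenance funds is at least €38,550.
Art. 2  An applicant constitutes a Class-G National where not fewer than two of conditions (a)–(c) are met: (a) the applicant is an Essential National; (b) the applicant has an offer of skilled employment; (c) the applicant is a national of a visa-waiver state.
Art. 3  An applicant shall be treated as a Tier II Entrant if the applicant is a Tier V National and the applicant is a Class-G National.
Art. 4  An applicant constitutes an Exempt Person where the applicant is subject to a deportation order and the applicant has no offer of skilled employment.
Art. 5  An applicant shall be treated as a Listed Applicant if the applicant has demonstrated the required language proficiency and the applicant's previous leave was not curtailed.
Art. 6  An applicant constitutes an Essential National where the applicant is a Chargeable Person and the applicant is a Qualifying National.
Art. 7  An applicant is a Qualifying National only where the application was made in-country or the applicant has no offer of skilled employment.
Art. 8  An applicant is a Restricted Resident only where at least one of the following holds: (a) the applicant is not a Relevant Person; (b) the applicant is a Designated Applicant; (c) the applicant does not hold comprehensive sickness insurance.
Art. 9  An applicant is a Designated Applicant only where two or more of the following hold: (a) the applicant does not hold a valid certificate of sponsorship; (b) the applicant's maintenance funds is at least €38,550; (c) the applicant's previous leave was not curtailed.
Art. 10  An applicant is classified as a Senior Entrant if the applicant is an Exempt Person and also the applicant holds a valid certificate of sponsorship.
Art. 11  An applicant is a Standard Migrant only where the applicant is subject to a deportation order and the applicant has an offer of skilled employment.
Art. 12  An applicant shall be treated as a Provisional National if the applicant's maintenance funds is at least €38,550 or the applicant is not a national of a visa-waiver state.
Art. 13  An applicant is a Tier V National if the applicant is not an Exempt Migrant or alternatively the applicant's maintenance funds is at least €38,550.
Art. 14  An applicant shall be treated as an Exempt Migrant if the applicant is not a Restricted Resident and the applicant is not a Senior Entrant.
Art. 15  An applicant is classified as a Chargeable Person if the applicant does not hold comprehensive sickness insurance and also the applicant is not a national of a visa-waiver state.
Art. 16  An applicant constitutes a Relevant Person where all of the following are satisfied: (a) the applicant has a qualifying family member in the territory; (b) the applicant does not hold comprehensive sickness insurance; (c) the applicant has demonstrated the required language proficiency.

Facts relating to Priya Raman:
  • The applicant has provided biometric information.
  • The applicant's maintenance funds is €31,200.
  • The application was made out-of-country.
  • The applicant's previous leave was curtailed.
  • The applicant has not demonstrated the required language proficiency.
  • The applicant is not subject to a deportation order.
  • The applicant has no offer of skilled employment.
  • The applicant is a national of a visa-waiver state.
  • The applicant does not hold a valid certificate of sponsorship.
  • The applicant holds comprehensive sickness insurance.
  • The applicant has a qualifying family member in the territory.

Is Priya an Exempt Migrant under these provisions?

No

article 16 — Relevant Person: [the applicant has a qualifying family member in the territory? yes] AND [the applicant does not hold comprehensive sickness insurance? no] AND [the applicant has demonstrated the required language proficiency? no] → not satisfied.
article 9 — Designated Applicant: the applicant does not hold a valid certificate of sponsorship? yes; applicant's maintenance funds: €31,200 ≥ €38,550? no; the applicant's previous leave was not curtailed? no — 1 of 3 hold (need ≥2) → not satisfied.
article 8 — Restricted Resident: [not a Relevant Person (article 16)? yes] OR [Designated Applicant (article 9)? no] OR [the applicant does not hold comprehensive sickness insurance? no] → satisfied.
article 4 — Exempt Person: [the applicant is subject to a deportation order? no] AND [the applicant has no offer of skilled employment? yes] → not satisfied.
article 10 — Senior Entrant: [Exempt Person (article 4)? no] AND [the applicant holds a valid certificate of sponsorship? no] → not satisfied.
article 14 — Exempt Migrant: [not a Restricted Resident (article 8)? no] AND [not a Senior Entrant (article 10)? yes] → not satisfied.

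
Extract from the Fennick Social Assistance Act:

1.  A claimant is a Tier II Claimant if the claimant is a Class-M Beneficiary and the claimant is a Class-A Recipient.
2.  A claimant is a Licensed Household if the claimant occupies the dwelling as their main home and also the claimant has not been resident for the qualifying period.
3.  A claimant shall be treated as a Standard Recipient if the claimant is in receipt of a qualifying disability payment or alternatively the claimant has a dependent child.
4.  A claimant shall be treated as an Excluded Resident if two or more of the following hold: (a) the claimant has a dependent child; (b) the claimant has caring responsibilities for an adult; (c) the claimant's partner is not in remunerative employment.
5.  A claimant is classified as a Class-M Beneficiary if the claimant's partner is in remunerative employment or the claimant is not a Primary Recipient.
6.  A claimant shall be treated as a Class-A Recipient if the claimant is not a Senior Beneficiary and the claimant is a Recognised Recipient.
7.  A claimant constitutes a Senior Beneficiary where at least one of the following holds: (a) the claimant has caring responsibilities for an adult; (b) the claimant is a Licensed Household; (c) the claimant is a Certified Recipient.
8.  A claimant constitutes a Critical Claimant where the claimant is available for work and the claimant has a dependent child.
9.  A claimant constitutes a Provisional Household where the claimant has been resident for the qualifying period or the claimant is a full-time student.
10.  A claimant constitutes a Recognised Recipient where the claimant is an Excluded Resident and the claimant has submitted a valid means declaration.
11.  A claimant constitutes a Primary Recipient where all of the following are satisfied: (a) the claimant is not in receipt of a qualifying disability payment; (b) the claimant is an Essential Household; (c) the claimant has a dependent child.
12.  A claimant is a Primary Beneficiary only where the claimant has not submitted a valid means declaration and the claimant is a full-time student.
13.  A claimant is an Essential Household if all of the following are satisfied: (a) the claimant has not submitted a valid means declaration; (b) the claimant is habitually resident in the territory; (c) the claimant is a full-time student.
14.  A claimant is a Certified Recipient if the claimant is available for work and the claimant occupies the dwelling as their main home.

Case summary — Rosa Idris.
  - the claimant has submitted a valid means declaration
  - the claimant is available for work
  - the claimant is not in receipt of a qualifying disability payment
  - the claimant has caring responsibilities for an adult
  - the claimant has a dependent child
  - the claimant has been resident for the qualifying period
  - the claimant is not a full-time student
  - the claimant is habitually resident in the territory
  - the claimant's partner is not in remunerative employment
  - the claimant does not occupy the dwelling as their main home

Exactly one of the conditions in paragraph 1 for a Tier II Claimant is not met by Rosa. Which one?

Class-A Recipient

Under paragraph 13: the claimant has not submitted a valid means declaration? no; and the claimant is habitually resident in the territory? yes; and the claimant is a full-time student? no. So the claimant is not an Essential Household.
Under paragraph 11: the claimant is not in receipt of a qualifying disability payment? yes; and Essential Household (paragraph 13)? no; and the claimant has a dependent child? yes. So the claimant is not a Primary Recipient.
Under paragraph 5: the claimant's partner is in remunerative employment? no; or not a Primary Recipient (paragraph 11)? yes. So the claimant is a Class-M Beneficiary.
Under paragraph 2: the claimant occupies the dwelling as their main home? no; and the claimant has not been resident for the qualifying period? no. So the claimant is not a Licensed Household.
Under paragraph 14: the claimant is available for work? yes; and the claimant occupies the dwelling as their main home? no. So the claimant is not a Certified Recipient.
Under paragraph 7: the claimant has caring responsibilities for an adult? yes; or Licensed Household (paragraph 2)? no; or Certified Recipient (paragraph 14)? no. So the claimant is a Senior Beneficiary.
Under paragraph 4: the claimant has a dependent child? yes; the claimant has caring responsibilities for an adult? yes; the claimant's partner is not in remunerative employment? yes — 3 of 3 hold (need ≥2) → satisfied.
Under paragraph 10: Excluded Resident (paragraph 4)? yes; and the claimant has submitted a valid means declaration? yes. So the claimant is a Recognised Recipient.
Under paragraph 6: not a Senior Beneficiary (paragraph 7)? no; and Recognised Recipient (paragraph 10)? yes. So the claimant is not a Class-A Recipient.
Under paragraph 1: Class-M Beneficiary (paragraph 5)? yes; and Class-A Recipient (paragraph 6)? no. So the claimant is not a Tier II Claimant.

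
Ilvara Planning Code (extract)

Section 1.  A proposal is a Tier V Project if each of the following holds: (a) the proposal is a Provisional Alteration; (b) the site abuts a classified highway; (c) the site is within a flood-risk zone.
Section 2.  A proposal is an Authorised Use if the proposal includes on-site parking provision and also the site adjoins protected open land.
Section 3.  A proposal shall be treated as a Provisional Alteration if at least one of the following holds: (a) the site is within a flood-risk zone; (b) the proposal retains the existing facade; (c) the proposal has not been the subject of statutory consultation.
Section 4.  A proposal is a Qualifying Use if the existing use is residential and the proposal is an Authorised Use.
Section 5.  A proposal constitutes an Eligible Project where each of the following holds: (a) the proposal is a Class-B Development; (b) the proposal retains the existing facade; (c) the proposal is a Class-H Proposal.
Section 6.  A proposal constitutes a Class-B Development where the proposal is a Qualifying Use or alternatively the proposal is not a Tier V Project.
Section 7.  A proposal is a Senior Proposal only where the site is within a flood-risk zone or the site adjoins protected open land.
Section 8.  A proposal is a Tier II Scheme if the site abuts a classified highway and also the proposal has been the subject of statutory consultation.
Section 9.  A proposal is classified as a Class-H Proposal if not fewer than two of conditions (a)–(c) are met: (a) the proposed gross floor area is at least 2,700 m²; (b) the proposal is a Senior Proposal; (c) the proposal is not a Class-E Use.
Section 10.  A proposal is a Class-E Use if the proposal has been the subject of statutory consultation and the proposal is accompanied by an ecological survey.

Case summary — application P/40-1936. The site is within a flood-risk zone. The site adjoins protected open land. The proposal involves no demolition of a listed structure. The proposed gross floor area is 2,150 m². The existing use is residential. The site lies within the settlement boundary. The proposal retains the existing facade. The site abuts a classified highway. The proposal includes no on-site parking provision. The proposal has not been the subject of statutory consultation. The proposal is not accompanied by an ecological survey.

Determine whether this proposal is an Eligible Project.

No

Under section 2: the proposal includes on-site parking provision? no; and the site adjoins protected open land? yes. So the proposal is not an Authorised Use.
Under section 4: the existing use is residential? yes; and Authorised Use (section 2)? no. So the proposal is not a Qualifying Use.
Under section 3: the site is within a flood-risk zone? yes; or the proposal retains the existing facade? yes; or the proposal has not been the subject of statutory consultation? yes. So the proposal is a Provisional Alteration.
Under section 1: Provisional Alteration (section 3)? yes; and the site abuts a classified highway? yes; and the site is within a flood-risk zone? yes. So the proposal is a Tier V Project.
Under section 6: Qualifying Use (section 4)? no; or not a Tier V Project (section 1)? no. So the proposal is not a Class-B Development.
Under section 7: the site is within a flood-risk zone? yes; or the site adjoins protected open land? yes. So the proposal is a Senior Proposal.
Under section 10: the proposal has been the subject of statutory consultation? no; and the proposal is accompanied by an ecological survey? no. So the proposal is not a Class-E Use.
Under section 9: proposed gross floor area: 2,150 m² ≥ 2,700 m²? no; Senior Proposal (section 7)? yes; not a Class-E Use (section 10)? yes — 2 of 3 hold (need ≥2) → satisfied.
Under section 5: Class-B Development (section 6)? no; and the proposal retains the existing facade? yes; and Class-H Proposal (section 9)? yes. So the proposal is not an Eligible Project.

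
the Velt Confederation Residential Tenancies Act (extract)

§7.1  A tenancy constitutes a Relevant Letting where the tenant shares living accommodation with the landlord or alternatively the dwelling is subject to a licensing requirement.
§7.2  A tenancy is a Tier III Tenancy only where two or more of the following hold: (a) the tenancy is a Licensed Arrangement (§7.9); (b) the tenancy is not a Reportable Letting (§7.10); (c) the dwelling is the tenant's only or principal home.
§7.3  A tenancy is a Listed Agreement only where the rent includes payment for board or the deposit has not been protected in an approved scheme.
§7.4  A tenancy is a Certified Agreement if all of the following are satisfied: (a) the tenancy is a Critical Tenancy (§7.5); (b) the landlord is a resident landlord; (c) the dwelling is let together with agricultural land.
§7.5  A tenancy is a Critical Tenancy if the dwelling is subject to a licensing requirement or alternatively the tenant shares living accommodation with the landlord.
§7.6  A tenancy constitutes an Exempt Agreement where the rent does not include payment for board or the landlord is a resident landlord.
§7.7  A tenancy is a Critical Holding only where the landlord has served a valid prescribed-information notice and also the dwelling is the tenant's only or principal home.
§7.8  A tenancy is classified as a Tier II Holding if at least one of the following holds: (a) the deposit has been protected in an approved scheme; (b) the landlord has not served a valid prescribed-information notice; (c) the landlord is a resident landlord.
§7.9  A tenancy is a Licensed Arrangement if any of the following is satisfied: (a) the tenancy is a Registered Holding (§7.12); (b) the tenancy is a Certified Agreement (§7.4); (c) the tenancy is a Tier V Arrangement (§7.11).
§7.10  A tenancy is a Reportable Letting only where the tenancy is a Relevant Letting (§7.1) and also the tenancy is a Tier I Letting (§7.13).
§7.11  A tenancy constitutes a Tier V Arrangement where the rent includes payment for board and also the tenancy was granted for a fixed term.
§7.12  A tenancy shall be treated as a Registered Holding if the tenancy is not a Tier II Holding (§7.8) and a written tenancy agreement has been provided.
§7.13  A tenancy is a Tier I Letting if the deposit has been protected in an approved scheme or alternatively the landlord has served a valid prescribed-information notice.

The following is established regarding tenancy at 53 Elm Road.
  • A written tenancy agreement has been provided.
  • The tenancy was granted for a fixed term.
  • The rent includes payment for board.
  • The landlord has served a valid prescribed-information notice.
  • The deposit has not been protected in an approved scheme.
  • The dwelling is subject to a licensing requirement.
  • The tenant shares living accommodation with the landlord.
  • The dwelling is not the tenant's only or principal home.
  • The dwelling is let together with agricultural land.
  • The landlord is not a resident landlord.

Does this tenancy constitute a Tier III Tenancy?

§7.8 — Tier II Holding: [the deposit has been protected in an approved scheme? no] OR [the landlord has not served a valid prescribed-information notice? no] OR [the landlord is a resident landlord? no] → not satisfied.
§7.12 — Registered Holding: [not a Tier II Holding (§7.8)? yes] AND [a written tenancy agreement has been provided? yes] → satisfied.
§7.5 — Critical Tenancy: [the dwelling is subject to a licensing requirement? yes] OR [the tenant shares living accommodation with the landlord? yes] → satisfied.
§7.4 — Certified Agreement: [Critical Tenancy (§7.5)? yes] AND [the landlord is a resident landlord? no] AND [the dwelling is let together with agricultural land? yes] → not satisfied.
§7.11 — Tier V Arrangement: [the rent includes payment for board? yes] AND [the tenancy was granted for a fixed term? yes] → satisfied.
§7.9 — Licensed Arrangement: [Registered Holding (§7.12)? yes] OR [Certified Agreement (§7.4)? no] OR [Tier V Arrangement (§7.11)? yes] → satisfied.
§7.1 — Relevant Letting: [the tenant shares living accommodation with the landlord? yes] OR [the dwelling is subject to a licensing requirement? yes] → satisfied.
§7.13 — Tier I Letting: [the deposit has been protected in an approved scheme? no] OR [the landlord has served a valid prescribed-information notice? yes] → satisfied.
§7.10 — Reportable Letting: [Relevant Letting (§7.1)? yes] AND [Tier I Letting (§7.13)? yes] → satisfied.
§7.2 — Tier III Tenancy: Licensed Arrangement (§7.9)? yes; not a Reportable Letting (§7.10)? no; the dwelling is the tenant's only or principal home? no — 1 of 3 hold (need ≥2) → not satisfied.

No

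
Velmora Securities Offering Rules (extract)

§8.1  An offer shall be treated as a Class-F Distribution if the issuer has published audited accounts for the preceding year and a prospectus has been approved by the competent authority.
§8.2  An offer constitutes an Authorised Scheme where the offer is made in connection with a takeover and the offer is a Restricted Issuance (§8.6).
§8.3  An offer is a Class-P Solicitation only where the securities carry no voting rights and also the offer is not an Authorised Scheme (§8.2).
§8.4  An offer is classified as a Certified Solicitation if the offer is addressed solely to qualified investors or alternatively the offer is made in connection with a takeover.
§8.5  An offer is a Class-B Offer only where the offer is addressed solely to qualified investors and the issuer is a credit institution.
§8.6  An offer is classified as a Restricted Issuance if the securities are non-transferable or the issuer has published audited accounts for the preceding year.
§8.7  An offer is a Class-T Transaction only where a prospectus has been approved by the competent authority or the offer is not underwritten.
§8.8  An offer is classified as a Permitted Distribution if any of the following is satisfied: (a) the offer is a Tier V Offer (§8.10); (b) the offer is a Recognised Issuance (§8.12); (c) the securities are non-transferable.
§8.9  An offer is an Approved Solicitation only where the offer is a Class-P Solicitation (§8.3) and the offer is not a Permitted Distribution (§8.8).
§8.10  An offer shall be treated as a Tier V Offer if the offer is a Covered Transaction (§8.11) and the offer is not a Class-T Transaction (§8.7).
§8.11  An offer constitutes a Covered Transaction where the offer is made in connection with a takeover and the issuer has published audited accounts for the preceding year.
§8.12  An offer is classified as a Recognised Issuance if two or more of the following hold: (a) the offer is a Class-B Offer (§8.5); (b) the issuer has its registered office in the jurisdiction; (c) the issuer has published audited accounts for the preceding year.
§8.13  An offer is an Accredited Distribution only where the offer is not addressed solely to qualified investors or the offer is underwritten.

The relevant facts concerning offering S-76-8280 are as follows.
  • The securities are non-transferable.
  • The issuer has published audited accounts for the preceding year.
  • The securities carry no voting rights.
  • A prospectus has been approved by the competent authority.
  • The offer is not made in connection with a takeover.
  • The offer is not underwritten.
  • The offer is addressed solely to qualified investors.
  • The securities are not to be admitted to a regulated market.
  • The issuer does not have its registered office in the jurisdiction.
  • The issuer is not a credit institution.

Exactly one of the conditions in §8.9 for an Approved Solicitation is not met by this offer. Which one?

Permitted Distribution

Under §8.6: the securities are non-transferable? yes; or the issuer has published audited accounts for the preceding year? yes. So the offer is a Restricted Issuance.
Under §8.2: the offer is made in connection with a takeover? no; and Restricted Issuance (§8.6)? yes. So the offer is not an Authorised Scheme.
Under §8.3: the securities carry no voting rights? yes; and not an Authorised Scheme (§8.2)? yes. So the offer is a Class-P Solicitation.
Under §8.11: the offer is made in connection with a takeover? no; and the issuer has published audited accounts for the preceding year? yes. So the offer is not a Covered Transaction.
Under §8.7: a prospectus has been approved by the competent authority? yes; or the offer is not underwritten? yes. So the offer is a Class-T Transaction.
Under §8.10: Covered Transaction (§8.11)? no; and not a Class-T Transaction (§8.7)? no. So the offer is not a Tier V Offer.
Under §8.5: the offer is addressed solely to qualified investors? yes; and the issuer is a credit institution? no. So the offer is not a Class-B Offer.
Under §8.12: Class-B Offer (§8.5)? no; the issuer has its registered office in the jurisdiction? no; the issuer has published audited accounts for the preceding year? yes — 1 of 3 hold (need ≥2) → not satisfied.
Under §8.8: Tier V Offer (§8.10)? no; or Recognised Issuance (§8.12)? no; or the securities are non-transferable? yes. So the offer is a Permitted Distribution.
Under §8.9: Class-P Solicitation (§8.3)? yes; and not a Permitted Distribution (§8.8)? no. So the offer is not an Approved Solicitation.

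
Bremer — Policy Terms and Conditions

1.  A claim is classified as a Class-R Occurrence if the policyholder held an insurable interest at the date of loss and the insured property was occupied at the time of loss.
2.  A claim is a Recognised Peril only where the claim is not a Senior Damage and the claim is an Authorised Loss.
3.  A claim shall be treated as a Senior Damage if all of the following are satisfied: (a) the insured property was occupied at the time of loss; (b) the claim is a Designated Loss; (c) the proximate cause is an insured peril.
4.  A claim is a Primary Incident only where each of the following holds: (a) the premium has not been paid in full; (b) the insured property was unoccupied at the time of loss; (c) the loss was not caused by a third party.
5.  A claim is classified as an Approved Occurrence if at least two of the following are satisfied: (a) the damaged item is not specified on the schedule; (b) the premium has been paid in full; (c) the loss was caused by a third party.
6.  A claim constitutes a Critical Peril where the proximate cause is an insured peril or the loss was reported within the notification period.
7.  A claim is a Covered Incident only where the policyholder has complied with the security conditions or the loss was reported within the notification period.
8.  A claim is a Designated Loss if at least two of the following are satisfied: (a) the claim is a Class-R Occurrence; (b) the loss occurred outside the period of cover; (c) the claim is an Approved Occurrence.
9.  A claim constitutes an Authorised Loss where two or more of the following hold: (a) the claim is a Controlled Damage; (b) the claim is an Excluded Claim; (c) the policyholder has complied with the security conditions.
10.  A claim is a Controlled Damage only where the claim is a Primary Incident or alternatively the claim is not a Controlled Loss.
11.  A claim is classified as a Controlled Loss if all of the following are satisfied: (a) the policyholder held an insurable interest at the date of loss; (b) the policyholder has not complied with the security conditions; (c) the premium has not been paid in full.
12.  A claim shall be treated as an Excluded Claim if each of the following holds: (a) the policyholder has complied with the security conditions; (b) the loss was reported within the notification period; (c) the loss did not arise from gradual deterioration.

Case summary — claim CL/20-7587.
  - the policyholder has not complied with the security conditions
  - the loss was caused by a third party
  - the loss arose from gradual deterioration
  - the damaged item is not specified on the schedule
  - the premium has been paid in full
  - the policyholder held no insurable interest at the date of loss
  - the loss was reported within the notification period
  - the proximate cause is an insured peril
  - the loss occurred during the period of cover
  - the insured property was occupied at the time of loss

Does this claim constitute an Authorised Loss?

No

paragraph 4 — Primary Incident: [the premium has not been paid in full? no] AND [the insured property was unoccupied at the time of loss? no] AND [the loss was not caused by a third party? no] → not satisfied.
paragraph 11 — Controlled Loss: [the policyholder held an insurable interest at the date of loss? no] AND [the policyholder has not complied with the security conditions? yes] AND [the premium has not been paid in full? no] → not satisfied.
paragraph 10 — Controlled Damage: [Primary Incident (paragraph 4)? no] OR [not a Controlled Loss (paragraph 11)? yes] → satisfied.
paragraph 12 — Excluded Claim: [the policyholder has complied with the security conditions? no] AND [the loss was reported within the notification period? yes] AND [the loss did not arise from gradual deterioration? no] → not satisfied.
paragraph 9 — Authorised Loss: Controlled Damage (paragraph 10)? yes; Excluded Claim (paragraph 12)? no; the policyholder has complied with the security conditions? no — 1 of 3 hold (need ≥2) → not satisfied.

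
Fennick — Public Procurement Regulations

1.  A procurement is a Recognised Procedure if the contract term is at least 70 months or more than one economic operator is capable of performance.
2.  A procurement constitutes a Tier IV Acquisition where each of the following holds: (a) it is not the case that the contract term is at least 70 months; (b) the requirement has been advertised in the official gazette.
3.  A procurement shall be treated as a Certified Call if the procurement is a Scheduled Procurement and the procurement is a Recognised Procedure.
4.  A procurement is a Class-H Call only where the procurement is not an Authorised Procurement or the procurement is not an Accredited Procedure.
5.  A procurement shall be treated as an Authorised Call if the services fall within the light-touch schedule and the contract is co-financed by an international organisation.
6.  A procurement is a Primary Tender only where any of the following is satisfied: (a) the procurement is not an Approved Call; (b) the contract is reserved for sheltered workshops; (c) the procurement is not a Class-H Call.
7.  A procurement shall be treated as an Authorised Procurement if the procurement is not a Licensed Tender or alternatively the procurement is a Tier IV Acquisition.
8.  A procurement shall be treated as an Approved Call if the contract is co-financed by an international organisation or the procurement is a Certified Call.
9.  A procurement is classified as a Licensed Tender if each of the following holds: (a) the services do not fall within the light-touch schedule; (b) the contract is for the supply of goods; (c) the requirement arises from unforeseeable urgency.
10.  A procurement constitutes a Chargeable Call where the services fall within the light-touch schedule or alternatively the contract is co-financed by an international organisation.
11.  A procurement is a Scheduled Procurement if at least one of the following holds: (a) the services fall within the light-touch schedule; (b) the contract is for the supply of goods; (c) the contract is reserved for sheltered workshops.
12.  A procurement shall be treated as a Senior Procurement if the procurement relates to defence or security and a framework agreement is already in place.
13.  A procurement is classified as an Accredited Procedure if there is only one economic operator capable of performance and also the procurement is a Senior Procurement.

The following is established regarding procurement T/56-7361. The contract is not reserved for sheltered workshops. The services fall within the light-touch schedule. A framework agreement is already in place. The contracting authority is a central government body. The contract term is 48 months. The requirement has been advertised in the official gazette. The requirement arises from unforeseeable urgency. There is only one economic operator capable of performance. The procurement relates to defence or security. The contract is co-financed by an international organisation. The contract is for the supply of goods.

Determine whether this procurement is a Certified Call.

No

Under paragraph 11: the services fall within the light-touch schedule? yes; or the contract is for the supply of goods? yes; or the contract is reserved for sheltered workshops? no. So the procurement is a Scheduled Procurement.
Under paragraph 1: contract term: 48 months ≥ 70 months? no; or more than one economic operator is capable of performance? no. So the procurement is not a Recognised Procedure.
Under paragraph 3: Scheduled Procurement (paragraph 11)? yes; and Recognised Procedure (paragraph 1)? no. So the procurement is not a Certified Call.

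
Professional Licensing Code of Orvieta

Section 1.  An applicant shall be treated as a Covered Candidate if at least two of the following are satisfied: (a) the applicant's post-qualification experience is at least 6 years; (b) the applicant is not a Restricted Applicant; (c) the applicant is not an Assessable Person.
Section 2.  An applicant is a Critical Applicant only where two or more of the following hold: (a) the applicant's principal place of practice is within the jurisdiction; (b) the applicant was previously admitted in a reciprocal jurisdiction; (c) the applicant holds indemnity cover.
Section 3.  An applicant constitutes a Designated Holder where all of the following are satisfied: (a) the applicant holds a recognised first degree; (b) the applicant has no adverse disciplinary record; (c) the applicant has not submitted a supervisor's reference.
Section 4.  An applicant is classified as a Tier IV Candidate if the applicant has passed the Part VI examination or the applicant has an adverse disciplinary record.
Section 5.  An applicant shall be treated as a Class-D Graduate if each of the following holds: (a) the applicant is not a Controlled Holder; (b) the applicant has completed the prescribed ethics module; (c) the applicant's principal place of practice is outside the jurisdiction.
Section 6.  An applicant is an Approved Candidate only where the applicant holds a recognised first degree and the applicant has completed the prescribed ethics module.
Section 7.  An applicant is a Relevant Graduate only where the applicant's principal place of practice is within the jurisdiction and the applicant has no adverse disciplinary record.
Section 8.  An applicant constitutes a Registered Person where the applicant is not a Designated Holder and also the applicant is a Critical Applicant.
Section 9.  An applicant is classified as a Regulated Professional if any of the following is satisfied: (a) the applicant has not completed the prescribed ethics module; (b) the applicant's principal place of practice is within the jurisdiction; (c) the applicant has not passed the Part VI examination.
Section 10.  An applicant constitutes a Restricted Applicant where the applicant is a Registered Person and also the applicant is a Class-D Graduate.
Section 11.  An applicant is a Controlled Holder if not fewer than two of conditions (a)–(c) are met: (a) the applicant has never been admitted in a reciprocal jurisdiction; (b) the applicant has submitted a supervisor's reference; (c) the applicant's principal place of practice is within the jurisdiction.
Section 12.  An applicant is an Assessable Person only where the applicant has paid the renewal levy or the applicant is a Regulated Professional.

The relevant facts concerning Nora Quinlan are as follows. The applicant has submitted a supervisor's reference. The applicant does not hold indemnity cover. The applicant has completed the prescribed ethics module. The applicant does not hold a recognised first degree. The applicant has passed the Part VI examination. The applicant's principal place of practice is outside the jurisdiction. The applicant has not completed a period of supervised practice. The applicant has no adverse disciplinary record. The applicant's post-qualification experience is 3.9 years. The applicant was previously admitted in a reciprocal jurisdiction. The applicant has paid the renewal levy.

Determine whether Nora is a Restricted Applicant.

section 3 — Designated Holder: [the applicant holds a recognised first degree? no] AND [the applicant has no adverse disciplinary record? yes] AND [the applicant has not submitted a supervisor's reference? no] → not satisfied.
section 2 — Critical Applicant: the applicant's principal place of practice is within the jurisdiction? no; the applicant was previously admitted in a reciprocal jurisdiction? yes; the applicant holds indemnity cover? no — 1 of 3 hold (need ≥2) → not satisfied.
section 8 — Registered Person: [not a Designated Holder (section 3)? yes] AND [Critical Applicant (section 2)? no] → not satisfied.
section 11 — Controlled Holder: the applicant has never been admitted in a reciprocal jurisdiction? no; the applicant has submitted a supervisor's reference? yes; the applicant's principal place of practice is within the jurisdiction? no — 1 of 3 hold (need ≥2) → not satisfied.
section 5 — Class-D Graduate: [not a Controlled Holder (section 11)? yes] AND [the applicant has completed the prescribed ethics module? yes] AND [the applicant's principal place of practice is outside the jurisdiction? yes] → satisfied.
section 10 — Restricted Applicant: [Registered Person (section 8)? no] AND [Class-D Graduate (section 5)? yes] → not satisfied.

No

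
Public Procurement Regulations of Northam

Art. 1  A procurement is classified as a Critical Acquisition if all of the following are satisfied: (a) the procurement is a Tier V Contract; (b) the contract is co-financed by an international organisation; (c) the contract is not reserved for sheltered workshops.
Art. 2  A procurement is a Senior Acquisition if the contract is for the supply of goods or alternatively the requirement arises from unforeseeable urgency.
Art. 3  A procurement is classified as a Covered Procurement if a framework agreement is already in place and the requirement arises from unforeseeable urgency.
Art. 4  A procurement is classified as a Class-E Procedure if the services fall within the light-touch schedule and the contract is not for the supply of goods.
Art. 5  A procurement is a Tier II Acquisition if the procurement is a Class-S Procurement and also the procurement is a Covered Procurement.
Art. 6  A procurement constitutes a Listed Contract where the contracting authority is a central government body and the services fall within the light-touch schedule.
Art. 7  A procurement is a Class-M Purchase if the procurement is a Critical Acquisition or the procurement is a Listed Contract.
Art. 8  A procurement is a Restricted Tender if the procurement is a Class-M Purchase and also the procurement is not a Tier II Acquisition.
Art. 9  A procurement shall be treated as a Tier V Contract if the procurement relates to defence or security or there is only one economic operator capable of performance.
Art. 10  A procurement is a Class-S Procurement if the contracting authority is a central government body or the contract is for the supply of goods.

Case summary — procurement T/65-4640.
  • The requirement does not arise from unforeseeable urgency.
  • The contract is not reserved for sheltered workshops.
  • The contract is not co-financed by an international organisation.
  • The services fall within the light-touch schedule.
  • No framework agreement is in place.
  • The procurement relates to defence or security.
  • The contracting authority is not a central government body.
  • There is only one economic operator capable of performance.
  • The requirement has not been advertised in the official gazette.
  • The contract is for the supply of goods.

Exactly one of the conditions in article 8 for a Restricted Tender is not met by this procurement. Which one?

Under article 9: the procurement relates to defence or security? yes; or there is only one economic operator capable of performance? yes. So the procurement is a Tier V Contract.
Under article 1: Tier V Contract (article 9)? yes; and the contract is co-financed by an international organisation? no; and the contract is not reserved for sheltered workshops? yes. So the procurement is not a Critical Acquisition.
Under article 6: the contracting authority is a central government body? no; and the services fall within the light-touch schedule? yes. So the procurement is not a Listed Contract.
Under article 7: Critical Acquisition (article 1)? no; or Listed Contract (article 6)? no. So the procurement is not a Class-M Purchase.
Under article 10: the contracting authority is a central government body? no; or the contract is for the supply of goods? yes. So the procurement is a Class-S Procurement.
Under article 3: a framework agreement is already in place? no; and the requirement arises from unforeseeable urgency? no. So the procurement is not a Covered Procurement.
Under article 5: Class-S Procurement (article 10)? yes; and Covered Procurement (article 3)? no. So the procurement is not a Tier II Acquisition.
Under article 8: Class-M Purchase (article 7)? no; and not a Tier II Acquisition (article 5)? yes. So the procurement is not a Restricted Tender.

Class-M Purchase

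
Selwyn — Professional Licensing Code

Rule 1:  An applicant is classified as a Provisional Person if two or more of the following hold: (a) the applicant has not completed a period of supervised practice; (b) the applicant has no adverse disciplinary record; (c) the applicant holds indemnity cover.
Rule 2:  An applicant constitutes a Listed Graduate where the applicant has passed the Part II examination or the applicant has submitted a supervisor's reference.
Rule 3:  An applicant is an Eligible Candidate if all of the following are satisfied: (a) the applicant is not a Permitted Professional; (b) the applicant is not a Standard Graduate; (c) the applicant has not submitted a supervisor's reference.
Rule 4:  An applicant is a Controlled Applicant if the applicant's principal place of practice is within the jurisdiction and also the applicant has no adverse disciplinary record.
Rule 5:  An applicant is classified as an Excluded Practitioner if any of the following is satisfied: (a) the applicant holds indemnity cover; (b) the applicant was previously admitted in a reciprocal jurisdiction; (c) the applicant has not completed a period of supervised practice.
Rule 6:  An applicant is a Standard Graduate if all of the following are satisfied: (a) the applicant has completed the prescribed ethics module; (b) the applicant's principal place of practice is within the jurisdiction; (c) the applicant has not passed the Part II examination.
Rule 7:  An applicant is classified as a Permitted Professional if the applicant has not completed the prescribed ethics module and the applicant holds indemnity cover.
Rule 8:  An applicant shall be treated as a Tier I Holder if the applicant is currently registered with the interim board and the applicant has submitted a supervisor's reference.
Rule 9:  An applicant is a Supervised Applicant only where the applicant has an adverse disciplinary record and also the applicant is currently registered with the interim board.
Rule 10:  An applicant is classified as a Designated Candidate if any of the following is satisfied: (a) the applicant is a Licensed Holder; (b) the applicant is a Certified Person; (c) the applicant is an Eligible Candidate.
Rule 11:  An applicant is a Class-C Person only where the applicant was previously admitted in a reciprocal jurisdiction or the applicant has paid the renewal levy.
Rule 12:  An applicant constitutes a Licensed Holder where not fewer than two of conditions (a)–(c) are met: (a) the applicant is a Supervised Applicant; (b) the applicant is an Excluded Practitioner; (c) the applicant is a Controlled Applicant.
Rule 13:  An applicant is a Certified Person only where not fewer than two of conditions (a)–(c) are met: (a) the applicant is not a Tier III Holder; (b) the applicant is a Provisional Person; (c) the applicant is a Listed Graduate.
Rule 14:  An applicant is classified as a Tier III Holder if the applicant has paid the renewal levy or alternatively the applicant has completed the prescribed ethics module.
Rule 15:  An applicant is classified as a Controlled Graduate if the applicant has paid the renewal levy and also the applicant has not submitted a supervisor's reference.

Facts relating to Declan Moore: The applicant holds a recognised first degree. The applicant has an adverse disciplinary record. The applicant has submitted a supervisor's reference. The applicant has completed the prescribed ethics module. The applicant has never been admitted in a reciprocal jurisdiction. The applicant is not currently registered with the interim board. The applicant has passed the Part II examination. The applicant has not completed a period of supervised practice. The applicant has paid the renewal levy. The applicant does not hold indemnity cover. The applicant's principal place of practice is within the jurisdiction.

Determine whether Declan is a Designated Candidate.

rule 9 — Supervised Applicant: [the applicant has an adverse disciplinary record? yes] AND [the applicant is currently registered with the interim board? no] → not satisfied.
rule 5 — Excluded Practitioner: [the applicant holds indemnity cover? no] OR [the applicant was previously admitted in a reciprocal jurisdiction? no] OR [the applicant has not completed a period of supervised practice? yes] → satisfied.
rule 4 — Controlled Applicant: [the applicant's principal place of practice is within the jurisdiction? yes] AND [the applicant has no adverse disciplinary record? no] → not satisfied.
rule 12 — Licensed Holder: Supervised Applicant (rule 9)? no; Excluded Practitioner (rule 5)? yes; Controlled Applicant (rule 4)? no — 1 of 3 hold (need ≥2) → not satisfied.
rule 14 — Tier III Holder: [the applicant has paid the renewal levy? yes] OR [the applicant has completed the prescribed ethics module? yes] → satisfied.
rule 1 — Provisional Person: the applicant has not completed a period of supervised practice? yes; the applicant has no adverse disciplinary record? no; the applicant holds indemnity cover? no — 1 of 3 hold (need ≥2) → not satisfied.
rule 2 — Listed Graduate: [the applicant has passed the Part II examination? yes] OR [the applicant has submitted a supervisor's reference? yes] → satisfied.
rule 13 — Certified Person: not a Tier III Holder (rule 14)? no; Provisional Person (rule 1)? no; Listed Graduate (rule 2)? yes — 1 of 3 hold (need ≥2) → not satisfied.
rule 7 — Permitted Professional: [the applicant has not completed the prescribed ethics module? no] AND [the applicant holds indemnity cover? no] → not satisfied.
rule 6 — Standard Graduate: [the applicant has completed the prescribed ethics module? yes] AND [the applicant's principal place of practice is within the jurisdiction? yes] AND [the applicant has not passed the Part II examination? no] → not satisfied.
rule 3 — Eligible Candidate: [not a Permitted Professional (rule 7)? yes] AND [not a Standard Graduate (rule 6)? yes] AND [the applicant has not submitted a supervisor's reference? no] → not satisfied.
rule 10 — Designated Candidate: [Licensed Holder (rule 12)? no] OR [Certified Person (rule 13)? no] OR [Eligible Candidate (rule 3)? no] → not satisfied.

No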